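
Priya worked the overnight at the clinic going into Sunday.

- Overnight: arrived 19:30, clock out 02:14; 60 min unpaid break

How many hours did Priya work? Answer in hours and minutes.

5 h 44 min

Overnight: 19:30 → midnight = 4 h 30 min; midnight → 02:14 = 2 h 14 min; span 6 h 44 min; less 60 min break → 5 h 44 min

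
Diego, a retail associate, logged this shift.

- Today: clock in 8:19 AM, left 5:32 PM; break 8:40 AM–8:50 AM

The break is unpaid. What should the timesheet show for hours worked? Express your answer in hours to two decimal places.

9.05 hours

Today: 8:19 AM–5:32 PM = 9 h 13 min; less 10 min break → 9 h 3 min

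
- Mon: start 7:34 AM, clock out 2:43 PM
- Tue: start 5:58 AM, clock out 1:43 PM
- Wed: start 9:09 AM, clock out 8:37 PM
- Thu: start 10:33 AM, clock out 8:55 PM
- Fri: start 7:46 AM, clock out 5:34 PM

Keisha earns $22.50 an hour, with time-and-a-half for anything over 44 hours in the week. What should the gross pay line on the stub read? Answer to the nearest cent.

Mon: 7:34 AM–2:43 PM = 7 h 9 min
Tue: 5:58 AM–1:43 PM = 7 h 45 min
Wed: 9:09 AM–8:37 PM = 11 h 28 min
Thu: 10:33 AM–8:55 PM = 10 h 22 min
Fri: 7:46 AM–5:34 PM = 9 h 48 min
Total worked: 46 h 32 min = 2792 min.
Regular 44 h 0 min = 2640 min at $22.50/h; overtime 2 h 32 min = 152 min at $33.75/h.
Pay = (2640 × $22.50 + 152 × $33.75) ÷ 60 = $1075.50.

$1075.50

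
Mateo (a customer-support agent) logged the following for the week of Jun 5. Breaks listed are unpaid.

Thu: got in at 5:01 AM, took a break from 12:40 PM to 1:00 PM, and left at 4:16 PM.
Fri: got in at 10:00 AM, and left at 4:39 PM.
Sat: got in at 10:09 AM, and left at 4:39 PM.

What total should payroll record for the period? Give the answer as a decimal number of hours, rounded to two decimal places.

24.07 hours

Thu: 5:01 AM–4:16 PM = 11 h 15 min; less 20 min break → 10 h 55 min
Fri: 10:00 AM–4:39 PM = 6 h 39 min
Sat: 10:09 AM–4:39 PM = 6 h 30 min
Total: 10 h 55 min + 6 h 39 min + 6 h 30 min = 24 h 4 min.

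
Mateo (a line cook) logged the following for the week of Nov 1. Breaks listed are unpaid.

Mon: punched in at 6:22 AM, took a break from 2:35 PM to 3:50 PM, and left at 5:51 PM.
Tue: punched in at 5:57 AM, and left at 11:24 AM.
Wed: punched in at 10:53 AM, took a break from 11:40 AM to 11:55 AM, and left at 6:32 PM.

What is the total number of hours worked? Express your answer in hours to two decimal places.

23.08 hours

Mon: 6:22 AM–5:51 PM = 11 h 29 min; less 75 min break → 10 h 14 min
Tue: 5:57 AM–11:24 AM = 5 h 27 min
Wed: 10:53 AM–6:32 PM = 7 h 39 min; less 15 min break → 7 h 24 min
Total: 10 h 14 min + 5 h 27 min + 7 h 24 min = 23 h 5 min.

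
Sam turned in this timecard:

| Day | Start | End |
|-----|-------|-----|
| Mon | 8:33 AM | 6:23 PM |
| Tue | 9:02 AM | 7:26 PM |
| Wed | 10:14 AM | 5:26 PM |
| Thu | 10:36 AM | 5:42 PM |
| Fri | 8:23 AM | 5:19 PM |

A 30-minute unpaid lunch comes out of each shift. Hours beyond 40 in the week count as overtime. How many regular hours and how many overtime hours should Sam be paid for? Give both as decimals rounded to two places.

Regular 40.00 hours, overtime 0.97 hours

Mon: 8:33 AM–6:23 PM = 9 h 50 min; less 30 min break → 9 h 20 min
Tue: 9:02 AM–7:26 PM = 10 h 24 min; less 30 min break → 9 h 54 min
Wed: 10:14 AM–5:26 PM = 7 h 12 min; less 30 min break → 6 h 42 min
Thu: 10:36 AM–5:42 PM = 7 h 6 min; less 30 min break → 6 h 36 min
Fri: 8:23 AM–5:19 PM = 8 h 56 min; less 30 min break → 8 h 26 min
Total worked: 40 h 58 min = 40.97 h.
Threshold 40 h → overtime 0 h 58 min, regular 40 h 0 min.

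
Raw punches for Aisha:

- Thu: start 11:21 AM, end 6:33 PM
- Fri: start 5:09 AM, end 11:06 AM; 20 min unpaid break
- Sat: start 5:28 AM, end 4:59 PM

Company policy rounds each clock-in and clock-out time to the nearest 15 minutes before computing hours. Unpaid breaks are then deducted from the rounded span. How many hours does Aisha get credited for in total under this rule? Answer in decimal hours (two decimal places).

24.17 hours

Thu: in 11:21 AM→11:15 AM, out 6:33 PM→6:30 PM; 7 h 15 min
Fri: in 5:09 AM→5:15 AM, out 11:06 AM→11:00 AM; 5 h 45 min − 20 min = 5 h 25 min
Sat: in 5:28 AM→5:30 AM, out 4:59 PM→5:00 PM; 11 h 30 min
Total credited: 24 h 10 min.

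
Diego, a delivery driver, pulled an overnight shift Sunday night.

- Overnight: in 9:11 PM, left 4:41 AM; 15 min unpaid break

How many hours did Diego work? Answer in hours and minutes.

7 h 15 min

Overnight: 9:11 PM → midnight = 2 h 49 min; midnight → 4:41 AM = 4 h 41 min; span 7 h 30 min; less 15 min break → 7 h 15 min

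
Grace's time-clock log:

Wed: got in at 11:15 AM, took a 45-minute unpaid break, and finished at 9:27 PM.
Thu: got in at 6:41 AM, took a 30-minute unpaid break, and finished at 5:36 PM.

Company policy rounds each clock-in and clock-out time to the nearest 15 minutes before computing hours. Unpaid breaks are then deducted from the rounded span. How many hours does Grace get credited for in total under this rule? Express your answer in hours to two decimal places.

19.75 hours

Wed: in 11:15 AM→11:15 AM, out 9:27 PM→9:30 PM; 10 h 15 min − 45 min = 9 h 30 min
Thu: in 6:41 AM→6:45 AM, out 5:36 PM→5:30 PM; 10 h 45 min − 30 min = 10 h 15 min
Total credited: 19 h 45 min.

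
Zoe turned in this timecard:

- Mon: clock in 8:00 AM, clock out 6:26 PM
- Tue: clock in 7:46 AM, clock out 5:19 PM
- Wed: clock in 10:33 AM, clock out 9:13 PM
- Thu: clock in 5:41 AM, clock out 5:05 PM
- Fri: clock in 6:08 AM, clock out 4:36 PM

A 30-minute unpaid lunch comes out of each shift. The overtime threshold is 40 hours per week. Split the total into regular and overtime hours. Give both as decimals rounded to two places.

Mon: 8:00 AM–6:26 PM = 10 h 26 min; less 30 min break → 9 h 56 min
Tue: 7:46 AM–5:19 PM = 9 h 33 min; less 30 min break → 9 h 3 min
Wed: 10:33 AM–9:13 PM = 10 h 40 min; less 30 min break → 10 h 10 min
Thu: 5:41 AM–5:05 PM = 11 h 24 min; less 30 min break → 10 h 54 min
Fri: 6:08 AM–4:36 PM = 10 h 28 min; less 30 min break → 9 h 58 min
Total worked: 50 h 1 min = 50.02 h.
Threshold 40 h → overtime 10 h 1 min, regular 40 h 0 min.

Regular 40.00 hours, overtime 10.02 hours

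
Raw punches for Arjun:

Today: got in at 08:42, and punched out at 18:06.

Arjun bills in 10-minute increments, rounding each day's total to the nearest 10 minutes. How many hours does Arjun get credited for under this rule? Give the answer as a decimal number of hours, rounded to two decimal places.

Today: 08:42–18:06 = 9 h 24 min → rounds to 9 h 20 min

9.33 hours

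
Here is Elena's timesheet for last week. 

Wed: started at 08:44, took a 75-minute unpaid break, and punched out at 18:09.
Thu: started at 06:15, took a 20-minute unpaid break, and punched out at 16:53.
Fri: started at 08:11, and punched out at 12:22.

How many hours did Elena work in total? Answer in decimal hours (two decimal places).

Wed: 08:44–18:09 = 9 h 25 min; less 75 min break → 8 h 10 min
Thu: 06:15–16:53 = 10 h 38 min; less 20 min break → 10 h 18 min
Fri: 08:11–12:22 = 4 h 11 min
Total: 8 h 10 min + 10 h 18 min + 4 h 11 min = 22 h 39 min.

22.65 hours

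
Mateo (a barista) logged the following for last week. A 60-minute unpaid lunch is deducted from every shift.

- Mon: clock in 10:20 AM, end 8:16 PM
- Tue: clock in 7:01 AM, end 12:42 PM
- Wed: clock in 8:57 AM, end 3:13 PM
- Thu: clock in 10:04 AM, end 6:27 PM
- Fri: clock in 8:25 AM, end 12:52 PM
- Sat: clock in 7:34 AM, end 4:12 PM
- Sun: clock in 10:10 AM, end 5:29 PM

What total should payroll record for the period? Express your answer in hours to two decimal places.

43.67 hours

Mon: 10:20 AM–8:16 PM = 9 h 56 min; less 60 min break → 8 h 56 min
Tue: 7:01 AM–12:42 PM = 5 h 41 min; less 60 min break → 4 h 41 min
Wed: 8:57 AM–3:13 PM = 6 h 16 min; less 60 min break → 5 h 16 min
Thu: 10:04 AM–6:27 PM = 8 h 23 min; less 60 min break → 7 h 23 min
Fri: 8:25 AM–12:52 PM = 4 h 27 min; less 60 min break → 3 h 27 min
Sat: 7:34 AM–4:12 PM = 8 h 38 min; less 60 min break → 7 h 38 min
Sun: 10:10 AM–5:29 PM = 7 h 19 min; less 60 min break → 6 h 19 min
Total: 8 h 56 min + 4 h 41 min + 5 h 16 min + 7 h 23 min + 3 h 27 min + 7 h 38 min + 6 h 19 min = 43 h 40 min.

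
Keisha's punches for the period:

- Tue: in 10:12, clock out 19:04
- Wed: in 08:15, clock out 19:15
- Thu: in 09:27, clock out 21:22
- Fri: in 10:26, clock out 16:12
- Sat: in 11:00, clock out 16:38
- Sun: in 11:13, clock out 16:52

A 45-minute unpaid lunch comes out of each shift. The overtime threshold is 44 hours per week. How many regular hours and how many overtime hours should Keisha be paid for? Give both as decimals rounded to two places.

Regular 44.00 hours, overtime 0.33 hours

Tue: 10:12–19:04 = 8 h 52 min; less 45 min break → 8 h 7 min
Wed: 08:15–19:15 = 11 h 0 min; less 45 min break → 10 h 15 min
Thu: 09:27–21:22 = 11 h 55 min; less 45 min break → 11 h 10 min
Fri: 10:26–16:12 = 5 h 46 min; less 45 min break → 5 h 1 min
Sat: 11:00–16:38 = 5 h 38 min; less 45 min break → 4 h 53 min
Sun: 11:13–16:52 = 5 h 39 min; less 45 min break → 4 h 54 min
Total worked: 44 h 20 min = 44.33 h.
Threshold 44 h → overtime 0 h 20 min, regular 44 h 0 min.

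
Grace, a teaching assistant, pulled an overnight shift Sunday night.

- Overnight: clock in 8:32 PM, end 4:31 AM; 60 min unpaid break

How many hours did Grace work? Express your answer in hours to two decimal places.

6.98 hours

Overnight: 8:32 PM → midnight = 3 h 28 min; midnight → 4:31 AM = 4 h 31 min; span 7 h 59 min; less 60 min break → 6 h 59 min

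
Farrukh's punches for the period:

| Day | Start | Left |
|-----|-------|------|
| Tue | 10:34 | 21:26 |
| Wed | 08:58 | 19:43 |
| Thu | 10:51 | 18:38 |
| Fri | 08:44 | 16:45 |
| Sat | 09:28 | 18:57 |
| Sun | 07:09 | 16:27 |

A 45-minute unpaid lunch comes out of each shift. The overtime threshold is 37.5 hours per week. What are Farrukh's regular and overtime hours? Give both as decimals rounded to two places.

Tue: 10:34–21:26 = 10 h 52 min; less 45 min break → 10 h 7 min
Wed: 08:58–19:43 = 10 h 45 min; less 45 min break → 10 h 0 min
Thu: 10:51–18:38 = 7 h 47 min; less 45 min break → 7 h 2 min
Fri: 08:44–16:45 = 8 h 1 min; less 45 min break → 7 h 16 min
Sat: 09:28–18:57 = 9 h 29 min; less 45 min break → 8 h 44 min
Sun: 07:09–16:27 = 9 h 18 min; less 45 min break → 8 h 33 min
Total worked: 51 h 42 min = 51.70 h.
Threshold 37.5 h → overtime 14 h 12 min, regular 37 h 30 min.

Regular 37.50 hours, overtime 14.20 hours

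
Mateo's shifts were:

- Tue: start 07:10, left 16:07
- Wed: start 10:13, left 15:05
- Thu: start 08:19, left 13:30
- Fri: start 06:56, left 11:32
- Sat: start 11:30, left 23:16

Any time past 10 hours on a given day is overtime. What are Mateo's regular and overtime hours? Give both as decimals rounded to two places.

Tue: 07:10–16:07 = 8 h 57 min
Wed: 10:13–15:05 = 4 h 52 min
Thu: 08:19–13:30 = 5 h 11 min
Fri: 06:56–11:32 = 4 h 36 min
Sat: 11:30–23:16 = 11 h 46 min
Tue reg 8 h 57 min / OT 0 h 0 min; Wed reg 4 h 52 min / OT 0 h 0 min; Thu reg 5 h 11 min / OT 0 h 0 min; Fri reg 4 h 36 min / OT 0 h 0 min; Sat reg 10 h 0 min / OT 1 h 46 min.
Totals: regular 33 h 36 min, overtime 1 h 46 min.

Regular 33.60 hours, overtime 1.77 hours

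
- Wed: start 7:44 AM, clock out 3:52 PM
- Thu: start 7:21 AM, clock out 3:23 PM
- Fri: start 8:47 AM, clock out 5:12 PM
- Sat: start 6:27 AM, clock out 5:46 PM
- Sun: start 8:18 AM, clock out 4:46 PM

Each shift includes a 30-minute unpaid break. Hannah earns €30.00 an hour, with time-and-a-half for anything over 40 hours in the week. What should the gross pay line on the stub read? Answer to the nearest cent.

Wed: 7:44 AM–3:52 PM = 8 h 8 min; less 30 min break → 7 h 38 min
Thu: 7:21 AM–3:23 PM = 8 h 2 min; less 30 min break → 7 h 32 min
Fri: 8:47 AM–5:12 PM = 8 h 25 min; less 30 min break → 7 h 55 min
Sat: 6:27 AM–5:46 PM = 11 h 19 min; less 30 min break → 10 h 49 min
Sun: 8:18 AM–4:46 PM = 8 h 28 min; less 30 min break → 7 h 58 min
Total worked: 41 h 52 min = 2512 min.
Regular 40 h 0 min = 2400 min at €30.00/h; overtime 1 h 52 min = 112 min at €45.00/h.
Pay = (2400 × €30.00 + 112 × €45.00) ÷ 60 = €1284.00.

€1284.00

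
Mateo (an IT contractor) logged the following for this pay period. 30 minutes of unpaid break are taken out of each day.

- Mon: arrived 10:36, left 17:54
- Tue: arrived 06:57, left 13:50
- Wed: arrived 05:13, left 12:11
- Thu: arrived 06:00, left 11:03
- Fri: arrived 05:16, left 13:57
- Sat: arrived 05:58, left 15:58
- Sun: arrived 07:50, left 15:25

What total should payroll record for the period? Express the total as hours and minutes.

48 h 58 min

Mon: 10:36–17:54 = 7 h 18 min; less 30 min break → 6 h 48 min
Tue: 06:57–13:50 = 6 h 53 min; less 30 min break → 6 h 23 min
Wed: 05:13–12:11 = 6 h 58 min; less 30 min break → 6 h 28 min
Thu: 06:00–11:03 = 5 h 3 min; less 30 min break → 4 h 33 min
Fri: 05:16–13:57 = 8 h 41 min; less 30 min break → 8 h 11 min
Sat: 05:58–15:58 = 10 h 0 min; less 30 min break → 9 h 30 min
Sun: 07:50–15:25 = 7 h 35 min; less 30 min break → 7 h 5 min
Total: 6 h 48 min + 6 h 23 min + 6 h 28 min + 4 h 33 min + 8 h 11 min + 9 h 30 min + 7 h 5 min = 48 h 58 min.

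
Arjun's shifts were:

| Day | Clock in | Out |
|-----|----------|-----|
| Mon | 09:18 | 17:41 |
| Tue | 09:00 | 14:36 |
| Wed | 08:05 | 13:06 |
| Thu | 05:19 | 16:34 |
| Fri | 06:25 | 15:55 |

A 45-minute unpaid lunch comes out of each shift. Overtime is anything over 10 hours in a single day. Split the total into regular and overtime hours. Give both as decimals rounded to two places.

Mon: 09:18–17:41 = 8 h 23 min; less 45 min break → 7 h 38 min
Tue: 09:00–14:36 = 5 h 36 min; less 45 min break → 4 h 51 min
Wed: 08:05–13:06 = 5 h 1 min; less 45 min break → 4 h 16 min
Thu: 05:19–16:34 = 11 h 15 min; less 45 min break → 10 h 30 min
Fri: 06:25–15:55 = 9 h 30 min; less 45 min break → 8 h 45 min
Mon reg 7 h 38 min / OT 0 h 0 min; Tue reg 4 h 51 min / OT 0 h 0 min; Wed reg 4 h 16 min / OT 0 h 0 min; Thu reg 10 h 0 min / OT 0 h 30 min; Fri reg 8 h 45 min / OT 0 h 0 min.
Totals: regular 35 h 30 min, overtime 0 h 30 min.

Regular 35.50 hours, overtime 0.50 hours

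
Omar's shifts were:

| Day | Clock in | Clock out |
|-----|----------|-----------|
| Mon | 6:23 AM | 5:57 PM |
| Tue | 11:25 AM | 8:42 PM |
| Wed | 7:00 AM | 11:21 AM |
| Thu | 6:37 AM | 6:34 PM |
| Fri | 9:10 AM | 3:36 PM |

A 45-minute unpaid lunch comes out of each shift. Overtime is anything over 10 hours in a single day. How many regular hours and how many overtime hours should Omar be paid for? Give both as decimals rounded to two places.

Mon: 6:23 AM–5:57 PM = 11 h 34 min; less 45 min break → 10 h 49 min
Tue: 11:25 AM–8:42 PM = 9 h 17 min; less 45 min break → 8 h 32 min
Wed: 7:00 AM–11:21 AM = 4 h 21 min; less 45 min break → 3 h 36 min
Thu: 6:37 AM–6:34 PM = 11 h 57 min; less 45 min break → 11 h 12 min
Fri: 9:10 AM–3:36 PM = 6 h 26 min; less 45 min break → 5 h 41 min
Mon reg 10 h 0 min / OT 0 h 49 min; Tue reg 8 h 32 min / OT 0 h 0 min; Wed reg 3 h 36 min / OT 0 h 0 min; Thu reg 10 h 0 min / OT 1 h 12 min; Fri reg 5 h 41 min / OT 0 h 0 min.
Totals: regular 37 h 49 min, overtime 2 h 1 min.

Regular 37.82 hours, overtime 2.02 hours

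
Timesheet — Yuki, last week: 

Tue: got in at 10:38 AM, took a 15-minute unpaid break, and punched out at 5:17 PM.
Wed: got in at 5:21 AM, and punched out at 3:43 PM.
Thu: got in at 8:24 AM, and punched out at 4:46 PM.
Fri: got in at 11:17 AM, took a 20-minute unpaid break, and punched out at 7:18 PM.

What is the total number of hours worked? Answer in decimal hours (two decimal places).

32.82 hours

Tue: 10:38 AM–5:17 PM = 6 h 39 min; less 15 min break → 6 h 24 min
Wed: 5:21 AM–3:43 PM = 10 h 22 min
Thu: 8:24 AM–4:46 PM = 8 h 22 min
Fri: 11:17 AM–7:18 PM = 8 h 1 min; less 20 min break → 7 h 41 min
Total: 6 h 24 min + 10 h 22 min + 8 h 22 min + 7 h 41 min = 32 h 49 min.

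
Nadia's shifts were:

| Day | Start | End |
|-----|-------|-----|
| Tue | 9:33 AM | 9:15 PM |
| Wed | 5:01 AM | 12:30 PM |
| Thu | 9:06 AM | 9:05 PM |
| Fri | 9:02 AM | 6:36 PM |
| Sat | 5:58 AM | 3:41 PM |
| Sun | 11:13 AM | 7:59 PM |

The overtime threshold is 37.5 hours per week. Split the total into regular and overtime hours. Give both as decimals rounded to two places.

Regular 37.50 hours, overtime 21.72 hours

Tue: 9:33 AM–9:15 PM = 11 h 42 min
Wed: 5:01 AM–12:30 PM = 7 h 29 min
Thu: 9:06 AM–9:05 PM = 11 h 59 min
Fri: 9:02 AM–6:36 PM = 9 h 34 min
Sat: 5:58 AM–3:41 PM = 9 h 43 min
Sun: 11:13 AM–7:59 PM = 8 h 46 min
Total worked: 59 h 13 min = 59.22 h.
Threshold 37.5 h → overtime 21 h 43 min, regular 37 h 30 min.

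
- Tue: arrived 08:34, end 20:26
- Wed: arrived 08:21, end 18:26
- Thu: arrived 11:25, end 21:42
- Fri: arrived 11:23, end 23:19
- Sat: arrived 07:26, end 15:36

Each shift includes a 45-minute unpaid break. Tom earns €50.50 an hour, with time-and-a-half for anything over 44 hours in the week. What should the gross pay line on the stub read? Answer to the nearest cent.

Tue: 08:34–20:26 = 11 h 52 min; less 45 min break → 11 h 7 min
Wed: 08:21–18:26 = 10 h 5 min; less 45 min break → 9 h 20 min
Thu: 11:25–21:42 = 10 h 17 min; less 45 min break → 9 h 32 min
Fri: 11:23–23:19 = 11 h 56 min; less 45 min break → 11 h 11 min
Sat: 07:26–15:36 = 8 h 10 min; less 45 min break → 7 h 25 min
Total worked: 48 h 35 min = 2915 min.
Regular 44 h 0 min = 2640 min at €50.50/h; overtime 4 h 35 min = 275 min at €75.75/h.
Pay = (2640 × €50.50 + 275 × €75.75) ÷ 60 = €2569.19.

€2569.19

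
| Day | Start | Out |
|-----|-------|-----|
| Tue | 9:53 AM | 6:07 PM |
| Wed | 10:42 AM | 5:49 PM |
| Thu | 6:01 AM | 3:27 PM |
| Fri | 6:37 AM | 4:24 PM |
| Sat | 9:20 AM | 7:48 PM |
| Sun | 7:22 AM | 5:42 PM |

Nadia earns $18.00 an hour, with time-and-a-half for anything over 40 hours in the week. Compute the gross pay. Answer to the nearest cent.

Tue: 9:53 AM–6:07 PM = 8 h 14 min
Wed: 10:42 AM–5:49 PM = 7 h 7 min
Thu: 6:01 AM–3:27 PM = 9 h 26 min
Fri: 6:37 AM–4:24 PM = 9 h 47 min
Sat: 9:20 AM–7:48 PM = 10 h 28 min
Sun: 7:22 AM–5:42 PM = 10 h 20 min
Total worked: 55 h 22 min = 3322 min.
Regular 40 h 0 min = 2400 min at $18.00/h; overtime 15 h 22 min = 922 min at $27.00/h.
Pay = (2400 × $18.00 + 922 × $27.00) ÷ 60 = $1134.90.

$1134.90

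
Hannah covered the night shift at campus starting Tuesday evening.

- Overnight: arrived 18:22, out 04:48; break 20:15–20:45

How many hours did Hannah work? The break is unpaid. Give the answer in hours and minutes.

9 h 56 min

Overnight: 18:22 → midnight = 5 h 38 min; midnight → 04:48 = 4 h 48 min; span 10 h 26 min; less 30 min break → 9 h 56 min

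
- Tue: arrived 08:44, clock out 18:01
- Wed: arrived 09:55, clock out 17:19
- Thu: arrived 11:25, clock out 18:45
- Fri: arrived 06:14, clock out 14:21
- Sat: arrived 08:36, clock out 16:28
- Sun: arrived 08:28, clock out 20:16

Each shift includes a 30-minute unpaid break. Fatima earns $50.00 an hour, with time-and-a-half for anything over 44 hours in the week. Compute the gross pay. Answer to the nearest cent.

$2560.00

Tue: 08:44–18:01 = 9 h 17 min; less 30 min break → 8 h 47 min
Wed: 09:55–17:19 = 7 h 24 min; less 30 min break → 6 h 54 min
Thu: 11:25–18:45 = 7 h 20 min; less 30 min break → 6 h 50 min
Fri: 06:14–14:21 = 8 h 7 min; less 30 min break → 7 h 37 min
Sat: 08:36–16:28 = 7 h 52 min; less 30 min break → 7 h 22 min
Sun: 08:28–20:16 = 11 h 48 min; less 30 min break → 11 h 18 min
Total worked: 48 h 48 min = 2928 min.
Regular 44 h 0 min = 2640 min at $50.00/h; overtime 4 h 48 min = 288 min at $75.00/h.
Pay = (2640 × $50.00 + 288 × $75.00) ÷ 60 = $2560.00.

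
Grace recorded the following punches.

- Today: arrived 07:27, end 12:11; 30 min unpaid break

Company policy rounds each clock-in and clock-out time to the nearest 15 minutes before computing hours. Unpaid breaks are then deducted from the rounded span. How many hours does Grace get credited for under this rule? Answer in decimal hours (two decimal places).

4.25 hours

Today: in 07:27→07:30, out 12:11→12:15; 4 h 45 min − 30 min = 4 h 15 min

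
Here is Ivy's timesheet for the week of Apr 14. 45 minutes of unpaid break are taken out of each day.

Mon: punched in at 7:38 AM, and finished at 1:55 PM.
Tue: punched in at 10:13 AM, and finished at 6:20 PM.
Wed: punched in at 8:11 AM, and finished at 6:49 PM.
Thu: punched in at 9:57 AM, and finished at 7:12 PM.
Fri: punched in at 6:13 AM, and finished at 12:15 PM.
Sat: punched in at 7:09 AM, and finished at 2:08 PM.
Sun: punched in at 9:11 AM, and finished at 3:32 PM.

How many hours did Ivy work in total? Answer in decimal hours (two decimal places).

Mon: 7:38 AM–1:55 PM = 6 h 17 min; less 45 min break → 5 h 32 min
Tue: 10:13 AM–6:20 PM = 8 h 7 min; less 45 min break → 7 h 22 min
Wed: 8:11 AM–6:49 PM = 10 h 38 min; less 45 min break → 9 h 53 min
Thu: 9:57 AM–7:12 PM = 9 h 15 min; less 45 min break → 8 h 30 min
Fri: 6:13 AM–12:15 PM = 6 h 2 min; less 45 min break → 5 h 17 min
Sat: 7:09 AM–2:08 PM = 6 h 59 min; less 45 min break → 6 h 14 min
Sun: 9:11 AM–3:32 PM = 6 h 21 min; less 45 min break → 5 h 36 min
Total: 5 h 32 min + 7 h 22 min + 9 h 53 min + 8 h 30 min + 5 h 17 min + 6 h 14 min + 5 h 36 min = 48 h 24 min.

48.40 hours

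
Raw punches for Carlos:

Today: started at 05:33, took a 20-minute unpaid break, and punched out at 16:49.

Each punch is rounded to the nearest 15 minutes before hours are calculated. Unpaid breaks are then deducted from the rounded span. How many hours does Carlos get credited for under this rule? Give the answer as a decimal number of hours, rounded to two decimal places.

Today: in 05:33→05:30, out 16:49→16:45; 11 h 15 min − 20 min = 10 h 55 min

10.92 hours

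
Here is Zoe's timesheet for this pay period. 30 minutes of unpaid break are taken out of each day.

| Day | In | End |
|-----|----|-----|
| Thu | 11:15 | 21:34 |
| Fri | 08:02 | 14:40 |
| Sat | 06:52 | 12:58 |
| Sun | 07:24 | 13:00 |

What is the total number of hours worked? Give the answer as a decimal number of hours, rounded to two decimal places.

Thu: 11:15–21:34 = 10 h 19 min; less 30 min break → 9 h 49 min
Fri: 08:02–14:40 = 6 h 38 min; less 30 min break → 6 h 8 min
Sat: 06:52–12:58 = 6 h 6 min; less 30 min break → 5 h 36 min
Sun: 07:24–13:00 = 5 h 36 min; less 30 min break → 5 h 6 min
Total: 9 h 49 min + 6 h 8 min + 5 h 36 min + 5 h 6 min = 26 h 39 min.

26.65 hours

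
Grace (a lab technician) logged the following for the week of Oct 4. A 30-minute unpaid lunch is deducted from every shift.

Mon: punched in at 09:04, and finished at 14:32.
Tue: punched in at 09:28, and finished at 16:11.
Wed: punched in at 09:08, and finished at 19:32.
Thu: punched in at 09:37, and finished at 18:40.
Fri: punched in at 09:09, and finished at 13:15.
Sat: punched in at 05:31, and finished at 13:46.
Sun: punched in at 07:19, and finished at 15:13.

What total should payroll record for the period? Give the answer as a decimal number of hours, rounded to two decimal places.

Mon: 09:04–14:32 = 5 h 28 min; less 30 min break → 4 h 58 min
Tue: 09:28–16:11 = 6 h 43 min; less 30 min break → 6 h 13 min
Wed: 09:08–19:32 = 10 h 24 min; less 30 min break → 9 h 54 min
Thu: 09:37–18:40 = 9 h 3 min; less 30 min break → 8 h 33 min
Fri: 09:09–13:15 = 4 h 6 min; less 30 min break → 3 h 36 min
Sat: 05:31–13:46 = 8 h 15 min; less 30 min break → 7 h 45 min
Sun: 07:19–15:13 = 7 h 54 min; less 30 min break → 7 h 24 min
Total: 4 h 58 min + 6 h 13 min + 9 h 54 min + 8 h 33 min + 3 h 36 min + 7 h 45 min + 7 h 24 min = 48 h 23 min.

48.38 hours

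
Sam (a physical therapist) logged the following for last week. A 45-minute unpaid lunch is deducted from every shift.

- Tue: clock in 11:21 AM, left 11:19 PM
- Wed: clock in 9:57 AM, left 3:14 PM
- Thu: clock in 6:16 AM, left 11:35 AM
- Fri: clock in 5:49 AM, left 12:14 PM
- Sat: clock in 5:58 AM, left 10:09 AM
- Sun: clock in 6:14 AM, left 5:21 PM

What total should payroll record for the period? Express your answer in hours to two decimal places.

39.78 hours

Tue: 11:21 AM–11:19 PM = 11 h 58 min; less 45 min break → 11 h 13 min
Wed: 9:57 AM–3:14 PM = 5 h 17 min; less 45 min break → 4 h 32 min
Thu: 6:16 AM–11:35 AM = 5 h 19 min; less 45 min break → 4 h 34 min
Fri: 5:49 AM–12:14 PM = 6 h 25 min; less 45 min break → 5 h 40 min
Sat: 5:58 AM–10:09 AM = 4 h 11 min; less 45 min break → 3 h 26 min
Sun: 6:14 AM–5:21 PM = 11 h 7 min; less 45 min break → 10 h 22 min
Total: 11 h 13 min + 4 h 32 min + 4 h 34 min + 5 h 40 min + 3 h 26 min + 10 h 22 min = 39 h 47 min.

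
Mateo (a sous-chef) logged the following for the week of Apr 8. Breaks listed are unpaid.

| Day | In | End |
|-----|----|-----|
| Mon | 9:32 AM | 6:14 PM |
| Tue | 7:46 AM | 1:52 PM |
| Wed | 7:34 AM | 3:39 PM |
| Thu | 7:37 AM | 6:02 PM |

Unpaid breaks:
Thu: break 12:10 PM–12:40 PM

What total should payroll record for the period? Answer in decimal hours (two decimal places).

Mon: 9:32 AM–6:14 PM = 8 h 42 min
Tue: 7:46 AM–1:52 PM = 6 h 6 min
Wed: 7:34 AM–3:39 PM = 8 h 5 min
Thu: 7:37 AM–6:02 PM = 10 h 25 min; less 30 min break → 9 h 55 min
Total: 8 h 42 min + 6 h 6 min + 8 h 5 min + 9 h 55 min = 32 h 48 min.

32.80 hours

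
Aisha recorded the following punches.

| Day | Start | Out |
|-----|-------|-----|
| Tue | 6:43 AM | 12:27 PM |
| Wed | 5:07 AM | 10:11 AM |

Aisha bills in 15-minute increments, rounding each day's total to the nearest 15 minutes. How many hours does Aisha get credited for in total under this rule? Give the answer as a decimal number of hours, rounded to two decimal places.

10.75 hours

Tue: 6:43 AM–12:27 PM = 5 h 44 min → rounds to 5 h 45 min
Wed: 5:07 AM–10:11 AM = 5 h 4 min → rounds to 5 h 0 min
Total credited: 10 h 45 min.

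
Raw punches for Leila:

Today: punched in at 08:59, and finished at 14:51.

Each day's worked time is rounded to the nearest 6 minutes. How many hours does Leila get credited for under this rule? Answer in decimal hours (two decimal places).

Today: 08:59–14:51 = 5 h 52 min → rounds to 5 h 54 min

5.90 hours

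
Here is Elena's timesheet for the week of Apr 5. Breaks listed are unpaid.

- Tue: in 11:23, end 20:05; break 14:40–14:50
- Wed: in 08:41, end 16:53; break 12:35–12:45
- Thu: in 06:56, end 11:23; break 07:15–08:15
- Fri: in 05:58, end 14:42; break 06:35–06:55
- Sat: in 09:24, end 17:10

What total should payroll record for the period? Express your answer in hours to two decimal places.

Tue: 11:23–20:05 = 8 h 42 min; less 10 min break → 8 h 32 min
Wed: 08:41–16:53 = 8 h 12 min; less 10 min break → 8 h 2 min
Thu: 06:56–11:23 = 4 h 27 min; less 60 min break → 3 h 27 min
Fri: 05:58–14:42 = 8 h 44 min; less 20 min break → 8 h 24 min
Sat: 09:24–17:10 = 7 h 46 min
Total: 8 h 32 min + 8 h 2 min + 3 h 27 min + 8 h 24 min + 7 h 46 min = 36 h 11 min.

36.18 hours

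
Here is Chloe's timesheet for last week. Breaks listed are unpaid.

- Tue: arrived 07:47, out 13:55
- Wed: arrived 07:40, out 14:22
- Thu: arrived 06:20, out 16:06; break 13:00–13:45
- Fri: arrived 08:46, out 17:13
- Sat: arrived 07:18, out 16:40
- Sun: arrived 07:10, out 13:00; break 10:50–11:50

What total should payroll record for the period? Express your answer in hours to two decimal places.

Tue: 07:47–13:55 = 6 h 8 min
Wed: 07:40–14:22 = 6 h 42 min
Thu: 06:20–16:06 = 9 h 46 min; less 45 min break → 9 h 1 min
Fri: 08:46–17:13 = 8 h 27 min
Sat: 07:18–16:40 = 9 h 22 min
Sun: 07:10–13:00 = 5 h 50 min; less 60 min break → 4 h 50 min
Total: 6 h 8 min + 6 h 42 min + 9 h 1 min + 8 h 27 min + 9 h 22 min + 4 h 50 min = 44 h 30 min.

44.50 hours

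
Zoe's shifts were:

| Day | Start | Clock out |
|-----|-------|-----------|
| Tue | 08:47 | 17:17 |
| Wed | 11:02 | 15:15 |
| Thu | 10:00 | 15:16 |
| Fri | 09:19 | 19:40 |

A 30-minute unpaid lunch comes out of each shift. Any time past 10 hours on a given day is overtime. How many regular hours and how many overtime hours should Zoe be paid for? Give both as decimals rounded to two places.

Tue: 08:47–17:17 = 8 h 30 min; less 30 min break → 8 h 0 min
Wed: 11:02–15:15 = 4 h 13 min; less 30 min break → 3 h 43 min
Thu: 10:00–15:16 = 5 h 16 min; less 30 min break → 4 h 46 min
Fri: 09:19–19:40 = 10 h 21 min; less 30 min break → 9 h 51 min
Tue reg 8 h 0 min / OT 0 h 0 min; Wed reg 3 h 43 min / OT 0 h 0 min; Thu reg 4 h 46 min / OT 0 h 0 min; Fri reg 9 h 51 min / OT 0 h 0 min.
Totals: regular 26 h 20 min, overtime 0 h 0 min.

Regular 26.33 hours, overtime 0.00 hours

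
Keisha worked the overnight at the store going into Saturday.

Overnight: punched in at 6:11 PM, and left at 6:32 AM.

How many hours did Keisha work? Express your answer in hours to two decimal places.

Overnight: 6:11 PM → midnight = 5 h 49 min; midnight → 6:32 AM = 6 h 32 min; span 12 h 21 min

12.35 hours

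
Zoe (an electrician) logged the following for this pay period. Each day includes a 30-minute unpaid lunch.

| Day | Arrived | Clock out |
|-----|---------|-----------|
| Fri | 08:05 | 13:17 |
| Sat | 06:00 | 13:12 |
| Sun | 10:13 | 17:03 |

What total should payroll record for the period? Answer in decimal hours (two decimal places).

Fri: 08:05–13:17 = 5 h 12 min; less 30 min break → 4 h 42 min
Sat: 06:00–13:12 = 7 h 12 min; less 30 min break → 6 h 42 min
Sun: 10:13–17:03 = 6 h 50 min; less 30 min break → 6 h 20 min
Total: 4 h 42 min + 6 h 42 min + 6 h 20 min = 17 h 44 min.

17.73 hours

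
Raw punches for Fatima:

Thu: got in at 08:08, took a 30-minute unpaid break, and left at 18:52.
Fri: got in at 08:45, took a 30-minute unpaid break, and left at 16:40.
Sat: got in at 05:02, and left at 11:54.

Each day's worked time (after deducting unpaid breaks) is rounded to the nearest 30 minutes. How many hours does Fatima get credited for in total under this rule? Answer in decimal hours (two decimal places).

24.50 hours

Thu: 08:08–18:52 = 10 h 44 min − 30 min = 10 h 14 min → rounds to 10 h 0 min
Fri: 08:45–16:40 = 7 h 55 min − 30 min = 7 h 25 min → rounds to 7 h 30 min
Sat: 05:02–11:54 = 6 h 52 min → rounds to 7 h 0 min
Total credited: 24 h 30 min.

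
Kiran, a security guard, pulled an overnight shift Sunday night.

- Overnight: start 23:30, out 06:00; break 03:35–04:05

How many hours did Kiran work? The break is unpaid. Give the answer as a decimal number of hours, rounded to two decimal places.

6.00 hours

Overnight: 23:30 → midnight = 0 h 30 min; midnight → 06:00 = 6 h 0 min; span 6 h 30 min; less 30 min break → 6 h 0 min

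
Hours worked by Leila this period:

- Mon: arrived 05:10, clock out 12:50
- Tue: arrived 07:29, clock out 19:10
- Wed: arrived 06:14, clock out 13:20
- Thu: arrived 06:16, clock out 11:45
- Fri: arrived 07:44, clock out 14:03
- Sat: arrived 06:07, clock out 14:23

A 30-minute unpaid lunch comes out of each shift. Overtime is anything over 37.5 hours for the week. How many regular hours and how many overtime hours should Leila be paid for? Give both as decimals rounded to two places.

Regular 37.50 hours, overtime 6.02 hours

Mon: 05:10–12:50 = 7 h 40 min; less 30 min break → 7 h 10 min
Tue: 07:29–19:10 = 11 h 41 min; less 30 min break → 11 h 11 min
Wed: 06:14–13:20 = 7 h 6 min; less 30 min break → 6 h 36 min
Thu: 06:16–11:45 = 5 h 29 min; less 30 min break → 4 h 59 min
Fri: 07:44–14:03 = 6 h 19 min; less 30 min break → 5 h 49 min
Sat: 06:07–14:23 = 8 h 16 min; less 30 min break → 7 h 46 min
Total worked: 43 h 31 min = 43.52 h.
Threshold 37.5 h → overtime 6 h 1 min, regular 37 h 30 min.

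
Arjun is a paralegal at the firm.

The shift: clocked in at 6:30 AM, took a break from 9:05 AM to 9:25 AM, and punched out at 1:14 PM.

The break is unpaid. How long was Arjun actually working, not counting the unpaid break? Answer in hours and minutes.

6 h 24 min

The shift: 6:30 AM–1:14 PM = 6 h 44 min; less 20 min break → 6 h 24 min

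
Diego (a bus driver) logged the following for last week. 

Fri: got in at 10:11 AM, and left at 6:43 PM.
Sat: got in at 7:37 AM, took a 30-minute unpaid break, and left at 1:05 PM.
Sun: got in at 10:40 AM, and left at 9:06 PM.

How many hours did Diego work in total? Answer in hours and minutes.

Fri: 10:11 AM–6:43 PM = 8 h 32 min
Sat: 7:37 AM–1:05 PM = 5 h 28 min; less 30 min break → 4 h 58 min
Sun: 10:40 AM–9:06 PM = 10 h 26 min
Total: 8 h 32 min + 4 h 58 min + 10 h 26 min = 23 h 56 min.

23 h 56 min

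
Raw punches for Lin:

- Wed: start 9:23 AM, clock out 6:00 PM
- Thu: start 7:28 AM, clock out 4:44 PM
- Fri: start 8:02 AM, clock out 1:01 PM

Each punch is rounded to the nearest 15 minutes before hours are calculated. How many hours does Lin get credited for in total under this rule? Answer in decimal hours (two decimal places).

Wed: in 9:23 AM→9:30 AM, out 6:00 PM→6:00 PM; 8 h 30 min
Thu: in 7:28 AM→7:30 AM, out 4:44 PM→4:45 PM; 9 h 15 min
Fri: in 8:02 AM→8:00 AM, out 1:01 PM→1:00 PM; 5 h 0 min
Total credited: 22 h 45 min.

22.75 hours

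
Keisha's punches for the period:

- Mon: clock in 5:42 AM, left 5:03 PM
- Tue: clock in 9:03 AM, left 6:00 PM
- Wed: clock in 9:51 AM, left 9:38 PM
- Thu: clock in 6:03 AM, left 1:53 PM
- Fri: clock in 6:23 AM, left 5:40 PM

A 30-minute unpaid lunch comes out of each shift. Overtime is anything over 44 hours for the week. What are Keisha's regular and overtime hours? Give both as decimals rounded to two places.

Mon: 5:42 AM–5:03 PM = 11 h 21 min; less 30 min break → 10 h 51 min
Tue: 9:03 AM–6:00 PM = 8 h 57 min; less 30 min break → 8 h 27 min
Wed: 9:51 AM–9:38 PM = 11 h 47 min; less 30 min break → 11 h 17 min
Thu: 6:03 AM–1:53 PM = 7 h 50 min; less 30 min break → 7 h 20 min
Fri: 6:23 AM–5:40 PM = 11 h 17 min; less 30 min break → 10 h 47 min
Total worked: 48 h 42 min = 48.70 h.
Threshold 44 h → overtime 4 h 42 min, regular 44 h 0 min.

Regular 44.00 hours, overtime 4.70 hours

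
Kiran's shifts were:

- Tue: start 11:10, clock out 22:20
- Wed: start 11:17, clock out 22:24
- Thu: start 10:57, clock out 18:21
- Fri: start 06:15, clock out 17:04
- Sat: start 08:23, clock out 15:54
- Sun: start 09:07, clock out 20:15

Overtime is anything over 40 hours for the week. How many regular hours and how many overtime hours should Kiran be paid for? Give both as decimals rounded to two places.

Regular 40.00 hours, overtime 19.15 hours

Tue: 11:10–22:20 = 11 h 10 min
Wed: 11:17–22:24 = 11 h 7 min
Thu: 10:57–18:21 = 7 h 24 min
Fri: 06:15–17:04 = 10 h 49 min
Sat: 08:23–15:54 = 7 h 31 min
Sun: 09:07–20:15 = 11 h 8 min
Total worked: 59 h 9 min = 59.15 h.
Threshold 40 h → overtime 19 h 9 min, regular 40 h 0 min.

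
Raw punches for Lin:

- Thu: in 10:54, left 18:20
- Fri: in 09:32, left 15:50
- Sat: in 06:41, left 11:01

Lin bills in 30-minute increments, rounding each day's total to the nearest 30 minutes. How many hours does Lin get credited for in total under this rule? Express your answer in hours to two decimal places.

18.50 hours

Thu: 10:54–18:20 = 7 h 26 min → rounds to 7 h 30 min
Fri: 09:32–15:50 = 6 h 18 min → rounds to 6 h 30 min
Sat: 06:41–11:01 = 4 h 20 min → rounds to 4 h 30 min
Total credited: 18 h 30 min.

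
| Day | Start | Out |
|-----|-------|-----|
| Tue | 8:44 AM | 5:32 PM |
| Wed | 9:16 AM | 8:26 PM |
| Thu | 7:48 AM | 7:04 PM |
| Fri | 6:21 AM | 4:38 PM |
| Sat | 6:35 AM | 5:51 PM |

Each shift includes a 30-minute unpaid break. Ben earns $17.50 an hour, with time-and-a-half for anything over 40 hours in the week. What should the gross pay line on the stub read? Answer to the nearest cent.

Tue: 8:44 AM–5:32 PM = 8 h 48 min; less 30 min break → 8 h 18 min
Wed: 9:16 AM–8:26 PM = 11 h 10 min; less 30 min break → 10 h 40 min
Thu: 7:48 AM–7:04 PM = 11 h 16 min; less 30 min break → 10 h 46 min
Fri: 6:21 AM–4:38 PM = 10 h 17 min; less 30 min break → 9 h 47 min
Sat: 6:35 AM–5:51 PM = 11 h 16 min; less 30 min break → 10 h 46 min
Total worked: 50 h 17 min = 3017 min.
Regular 40 h 0 min = 2400 min at $17.50/h; overtime 10 h 17 min = 617 min at $26.25/h.
Pay = (2400 × $17.50 + 617 × $26.25) ÷ 60 = $969.94.

$969.94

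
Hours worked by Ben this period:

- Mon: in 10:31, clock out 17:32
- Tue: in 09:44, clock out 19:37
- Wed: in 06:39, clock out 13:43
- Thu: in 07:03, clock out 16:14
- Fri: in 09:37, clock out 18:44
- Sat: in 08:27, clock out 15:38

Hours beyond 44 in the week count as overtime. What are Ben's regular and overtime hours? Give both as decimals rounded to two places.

Mon: 10:31–17:32 = 7 h 1 min
Tue: 09:44–19:37 = 9 h 53 min
Wed: 06:39–13:43 = 7 h 4 min
Thu: 07:03–16:14 = 9 h 11 min
Fri: 09:37–18:44 = 9 h 7 min
Sat: 08:27–15:38 = 7 h 11 min
Total worked: 49 h 27 min = 49.45 h.
Threshold 44 h → overtime 5 h 27 min, regular 44 h 0 min.

Regular 44.00 hours, overtime 5.45 hours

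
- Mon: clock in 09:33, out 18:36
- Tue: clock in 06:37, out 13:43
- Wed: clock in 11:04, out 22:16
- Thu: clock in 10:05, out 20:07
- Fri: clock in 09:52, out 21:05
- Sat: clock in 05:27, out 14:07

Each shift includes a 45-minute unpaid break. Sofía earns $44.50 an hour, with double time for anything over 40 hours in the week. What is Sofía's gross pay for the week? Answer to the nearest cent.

Mon: 09:33–18:36 = 9 h 3 min; less 45 min break → 8 h 18 min
Tue: 06:37–13:43 = 7 h 6 min; less 45 min break → 6 h 21 min
Wed: 11:04–22:16 = 11 h 12 min; less 45 min break → 10 h 27 min
Thu: 10:05–20:07 = 10 h 2 min; less 45 min break → 9 h 17 min
Fri: 09:52–21:05 = 11 h 13 min; less 45 min break → 10 h 28 min
Sat: 05:27–14:07 = 8 h 40 min; less 45 min break → 7 h 55 min
Total worked: 52 h 46 min = 3166 min.
Regular 40 h 0 min = 2400 min at $44.50/h; overtime 12 h 46 min = 766 min at $89.00/h.
Pay = (2400 × $44.50 + 766 × $89.00) ÷ 60 = $2916.23.

$2916.23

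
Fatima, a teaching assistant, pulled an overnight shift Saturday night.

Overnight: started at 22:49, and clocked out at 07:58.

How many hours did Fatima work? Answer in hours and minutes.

9 h 9 min

Overnight: 22:49 → midnight = 1 h 11 min; midnight → 07:58 = 7 h 58 min; span 9 h 9 min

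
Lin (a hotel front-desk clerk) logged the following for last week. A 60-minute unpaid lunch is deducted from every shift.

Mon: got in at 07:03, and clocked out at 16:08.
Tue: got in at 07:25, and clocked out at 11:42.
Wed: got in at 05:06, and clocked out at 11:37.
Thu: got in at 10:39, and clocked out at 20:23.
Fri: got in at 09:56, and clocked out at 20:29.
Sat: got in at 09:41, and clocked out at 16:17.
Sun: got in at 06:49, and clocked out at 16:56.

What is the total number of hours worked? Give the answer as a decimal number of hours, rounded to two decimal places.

49.88 hours

Mon: 07:03–16:08 = 9 h 5 min; less 60 min break → 8 h 5 min
Tue: 07:25–11:42 = 4 h 17 min; less 60 min break → 3 h 17 min
Wed: 05:06–11:37 = 6 h 31 min; less 60 min break → 5 h 31 min
Thu: 10:39–20:23 = 9 h 44 min; less 60 min break → 8 h 44 min
Fri: 09:56–20:29 = 10 h 33 min; less 60 min break → 9 h 33 min
Sat: 09:41–16:17 = 6 h 36 min; less 60 min break → 5 h 36 min
Sun: 06:49–16:56 = 10 h 7 min; less 60 min break → 9 h 7 min
Total: 8 h 5 min + 3 h 17 min + 5 h 31 min + 8 h 44 min + 9 h 33 min + 5 h 36 min + 9 h 7 min = 49 h 53 min.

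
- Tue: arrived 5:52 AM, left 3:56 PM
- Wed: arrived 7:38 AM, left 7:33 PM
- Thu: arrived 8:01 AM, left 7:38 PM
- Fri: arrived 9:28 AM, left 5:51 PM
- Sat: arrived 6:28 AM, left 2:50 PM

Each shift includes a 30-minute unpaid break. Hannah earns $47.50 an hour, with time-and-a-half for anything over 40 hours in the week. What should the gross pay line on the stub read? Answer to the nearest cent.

$2459.31

Tue: 5:52 AM–3:56 PM = 10 h 4 min; less 30 min break → 9 h 34 min
Wed: 7:38 AM–7:33 PM = 11 h 55 min; less 30 min break → 11 h 25 min
Thu: 8:01 AM–7:38 PM = 11 h 37 min; less 30 min break → 11 h 7 min
Fri: 9:28 AM–5:51 PM = 8 h 23 min; less 30 min break → 7 h 53 min
Sat: 6:28 AM–2:50 PM = 8 h 22 min; less 30 min break → 7 h 52 min
Total worked: 47 h 51 min = 2871 min.
Regular 40 h 0 min = 2400 min at $47.50/h; overtime 7 h 51 min = 471 min at $71.25/h.
Pay = (2400 × $47.50 + 471 × $71.25) ÷ 60 = $2459.31.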